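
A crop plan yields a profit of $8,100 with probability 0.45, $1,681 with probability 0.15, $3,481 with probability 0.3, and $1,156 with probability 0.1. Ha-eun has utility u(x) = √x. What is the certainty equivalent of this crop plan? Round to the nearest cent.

E[u] = 0.45·√8100 + 0.15·√1681 + 0.3·√3481 + 0.1·√1156 = 0.45·90 + 0.15·41 + 0.3·59 + 0.1·34 = 67.75
CE = (67.75)² = 4590.0625

$4,590.06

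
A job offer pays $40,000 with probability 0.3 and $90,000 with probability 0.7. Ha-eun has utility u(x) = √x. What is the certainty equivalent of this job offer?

$72,900

E[u] = 0.3·√40000 + 0.7·√90000 = 0.3·200 + 0.7·300 = 270
CE = (270)² = 72900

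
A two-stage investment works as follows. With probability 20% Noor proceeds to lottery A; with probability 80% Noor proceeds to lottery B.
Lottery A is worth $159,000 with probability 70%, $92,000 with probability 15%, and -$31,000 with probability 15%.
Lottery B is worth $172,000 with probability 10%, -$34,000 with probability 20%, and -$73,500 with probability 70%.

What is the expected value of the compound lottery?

-$8,750

EV(A) = 0.7 × 159000 + 0.15 × 92000 + 0.15 × (-31000) = 111300 + 13800 − 4650 = 120450
EV(B) = 0.1 × 172000 + 0.2 × (-34000) + 0.7 × (-73500) = 17200 − 6800 − 51450 = -41050
Overall = 0.2 × 120450 + 0.8 × (-41050) = 24090 − 32840 = -8750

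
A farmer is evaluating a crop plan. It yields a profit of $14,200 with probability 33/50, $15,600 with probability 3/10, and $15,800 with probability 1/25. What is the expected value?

EV = 33/50 × 14200 + 3/10 × 15600 + 1/25 × 15800 = 9372 + 4680 + 632 = 14684

$14,684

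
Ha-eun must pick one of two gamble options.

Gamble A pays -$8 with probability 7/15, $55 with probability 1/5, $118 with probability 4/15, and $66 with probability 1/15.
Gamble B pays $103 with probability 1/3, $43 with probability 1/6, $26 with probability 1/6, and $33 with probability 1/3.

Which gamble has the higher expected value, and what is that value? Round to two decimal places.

Gamble A = 7/15 × (-8) + 1/5 × 55 + 4/15 × 118 + 1/15 × 66 = -3.7333 + 11 + 31.4667 + 4.4 = 43.1333
Gamble B = 1/3 × 103 + 1/6 × 43 + 1/6 × 26 + 1/3 × 33 = 34.3333 + 7.1667 + 4.3333 + 11 = 56.8333

Gamble B ($56.83)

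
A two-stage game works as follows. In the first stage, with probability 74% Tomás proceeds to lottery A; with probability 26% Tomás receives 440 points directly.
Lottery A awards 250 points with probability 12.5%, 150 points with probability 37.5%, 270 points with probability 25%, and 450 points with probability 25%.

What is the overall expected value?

312.35 points

EV(A) = 0.125 × 250 + 0.375 × 150 + 0.25 × 270 + 0.25 × 450 = 31.25 + 56.25 + 67.5 + 112.5 = 267.5
Branch B: 440 (certain)
Overall = 0.74 × 267.5 + 0.26 × 440 = 197.95 + 114.4 = 312.35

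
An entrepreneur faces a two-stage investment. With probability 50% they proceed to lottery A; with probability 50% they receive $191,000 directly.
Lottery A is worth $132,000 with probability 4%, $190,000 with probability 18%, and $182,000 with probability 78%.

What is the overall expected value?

EV(A) = 0.04 × 132000 + 0.18 × 190000 + 0.78 × 182000 = 5280 + 34200 + 141960 = 181440
Branch B: 191000 (certain)
Overall = 0.5 × 181440 + 0.5 × 191000 = 90720 + 95500 = 186220

$186,220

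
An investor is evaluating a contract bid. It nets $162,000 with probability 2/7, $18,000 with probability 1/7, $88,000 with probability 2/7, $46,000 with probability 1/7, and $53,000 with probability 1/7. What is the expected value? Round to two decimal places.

$88,142.86

EV = 2/7 × 162000 + 1/7 × 18000 + 2/7 × 88000 + 1/7 × 46000 + 1/7 × 53000 = 46285.7143 + 2571.4286 + 25142.8571 + 6571.4286 + 7571.4286 = 88142.8571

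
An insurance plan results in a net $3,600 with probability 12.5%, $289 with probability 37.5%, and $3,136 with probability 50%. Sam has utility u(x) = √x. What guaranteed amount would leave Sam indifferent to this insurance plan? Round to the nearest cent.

$1,753.52

E[u] = 0.125·√3600 + 0.375·√289 + 0.5·√3136 = 0.125·60 + 0.375·17 + 0.5·56 = 41.875
CE = (41.875)² = 1753.515625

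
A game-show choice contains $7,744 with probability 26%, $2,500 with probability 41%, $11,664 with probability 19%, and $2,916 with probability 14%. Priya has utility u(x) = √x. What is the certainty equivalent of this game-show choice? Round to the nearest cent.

E[u] = 0.26·√7744 + 0.41·√2500 + 0.19·√11664 + 0.14·√2916 = 0.26·88 + 0.41·50 + 0.19·108 + 0.14·54 = 71.46
CE = (71.46)² = 5106.5316

$5,106.53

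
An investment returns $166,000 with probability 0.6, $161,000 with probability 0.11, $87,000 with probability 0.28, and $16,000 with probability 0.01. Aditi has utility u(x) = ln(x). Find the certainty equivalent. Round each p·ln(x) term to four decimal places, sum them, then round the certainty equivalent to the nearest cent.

E[u] = 0.6·ln(166000) + 0.11·ln(161000) + 0.28·ln(87000) + 0.01·ln(16000) = 7.2118 + 1.3188 + 3.1846 + 0.0968 = 11.8120
CE = e^11.8120 ≈ 134861.01

$134,861.01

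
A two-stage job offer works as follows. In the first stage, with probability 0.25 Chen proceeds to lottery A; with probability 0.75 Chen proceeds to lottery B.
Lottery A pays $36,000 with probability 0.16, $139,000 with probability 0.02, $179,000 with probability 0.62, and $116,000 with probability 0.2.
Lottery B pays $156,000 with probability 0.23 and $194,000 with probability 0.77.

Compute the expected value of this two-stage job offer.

EV(A) = 0.16 × 36000 + 0.02 × 139000 + 0.62 × 179000 + 0.2 × 116000 = 5760 + 2780 + 110980 + 23200 = 142720
EV(B) = 0.23 × 156000 + 0.77 × 194000 = 35880 + 149380 = 185260
Overall = 0.25 × 142720 + 0.75 × 185260 = 35680 + 138945 = 174625

$174,625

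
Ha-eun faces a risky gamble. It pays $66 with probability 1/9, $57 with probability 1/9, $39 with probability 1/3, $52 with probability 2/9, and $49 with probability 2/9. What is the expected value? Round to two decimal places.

$49.11

EV = 1/9 × 66 + 1/9 × 57 + 1/3 × 39 + 2/9 × 52 + 2/9 × 49 = 7.3333 + 6.3333 + 13 + 11.5556 + 10.8889 = 49.1111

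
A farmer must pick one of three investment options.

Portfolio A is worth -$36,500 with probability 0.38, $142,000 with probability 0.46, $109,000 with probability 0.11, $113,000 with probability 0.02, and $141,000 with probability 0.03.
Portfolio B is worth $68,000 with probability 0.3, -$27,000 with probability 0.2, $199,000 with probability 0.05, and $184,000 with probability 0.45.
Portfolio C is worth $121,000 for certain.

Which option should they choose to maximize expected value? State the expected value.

Portfolio C ($121,000)

Portfolio A = 0.38 × (-36500) + 0.46 × 142000 + 0.11 × 109000 + 0.02 × 113000 + 0.03 × 141000 = -13870 + 65320 + 11990 + 2260 + 4230 = 69930
Portfolio B = 0.3 × 68000 + 0.2 × (-27000) + 0.05 × 199000 + 0.45 × 184000 = 20400 − 5400 + 9950 + 82800 = 107750
Portfolio C: 121000 (certain)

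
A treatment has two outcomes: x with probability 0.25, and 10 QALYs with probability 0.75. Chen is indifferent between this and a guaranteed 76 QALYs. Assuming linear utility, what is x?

x = 274 QALYs

0.25·x + 0.75·10 = 76
0.25·x = 76 − 7.5 = 68.5
x = 68.5 / 0.25 = 274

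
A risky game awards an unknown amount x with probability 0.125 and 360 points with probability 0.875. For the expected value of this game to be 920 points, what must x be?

0.125·x + 0.875·360 = 920
0.125·x = 920 − 315 = 605
x = 605 / 0.125 = 4840

x = 4,840 points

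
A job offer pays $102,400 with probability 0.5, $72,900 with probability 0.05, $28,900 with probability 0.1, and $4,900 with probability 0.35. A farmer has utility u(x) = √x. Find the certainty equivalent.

$46,225

E[u] = 0.5·√102400 + 0.05·√72900 + 0.1·√28900 + 0.35·√4900 = 0.5·320 + 0.05·270 + 0.1·170 + 0.35·70 = 215
CE = (215)² = 46225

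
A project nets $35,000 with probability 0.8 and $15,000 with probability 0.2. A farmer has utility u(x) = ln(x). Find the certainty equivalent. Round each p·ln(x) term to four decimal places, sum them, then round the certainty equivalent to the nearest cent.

$29,545.89

E[u] = 0.8·ln(35000) + 0.2·ln(15000) = 8.3705 + 1.9232 = 10.2937
CE = e^10.2937 ≈ 29545.89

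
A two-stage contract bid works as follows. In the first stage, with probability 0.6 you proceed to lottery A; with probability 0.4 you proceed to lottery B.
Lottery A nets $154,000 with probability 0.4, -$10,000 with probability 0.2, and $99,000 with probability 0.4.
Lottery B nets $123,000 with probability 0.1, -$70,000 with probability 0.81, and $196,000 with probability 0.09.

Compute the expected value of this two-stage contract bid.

EV(A) = 0.4 × 154000 + 0.2 × (-10000) + 0.4 × 99000 = 61600 − 2000 + 39600 = 99200
EV(B) = 0.1 × 123000 + 0.81 × (-70000) + 0.09 × 196000 = 12300 − 56700 + 17640 = -26760
Overall = 0.6 × 99200 + 0.4 × (-26760) = 59520 − 10704 = 48816

$48,816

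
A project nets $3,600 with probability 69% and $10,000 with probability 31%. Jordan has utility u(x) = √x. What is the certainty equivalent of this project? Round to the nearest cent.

$5,241.76

E[u] = 0.69·√3600 + 0.31·√10000 = 0.69·60 + 0.31·100 = 72.4
CE = (72.4)² = 5241.76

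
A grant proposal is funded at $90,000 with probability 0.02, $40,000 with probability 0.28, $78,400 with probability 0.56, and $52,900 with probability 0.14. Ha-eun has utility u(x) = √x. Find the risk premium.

E[u] = 0.02·√90000 + 0.28·√40000 + 0.56·√78400 + 0.14·√52900 = 0.02·300 + 0.28·200 + 0.56·280 + 0.14·230 = 251
CE = (251)² = 63001
Risk premium = EV − CE = 64310 − 63001 = 1309

$1,309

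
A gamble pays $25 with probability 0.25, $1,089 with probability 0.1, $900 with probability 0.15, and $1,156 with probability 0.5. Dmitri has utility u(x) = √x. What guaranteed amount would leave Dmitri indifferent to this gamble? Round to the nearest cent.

$678.60

E[u] = 0.25·√25 + 0.1·√1089 + 0.15·√900 + 0.5·√1156 = 0.25·5 + 0.1·33 + 0.15·30 + 0.5·34 = 26.05
CE = (26.05)² = 678.6025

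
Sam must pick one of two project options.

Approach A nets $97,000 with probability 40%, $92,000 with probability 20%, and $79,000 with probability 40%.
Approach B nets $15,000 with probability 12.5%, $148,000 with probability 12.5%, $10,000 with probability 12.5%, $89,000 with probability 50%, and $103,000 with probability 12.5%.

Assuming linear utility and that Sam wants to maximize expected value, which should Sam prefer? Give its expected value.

Approach A = 0.4 × 97000 + 0.2 × 92000 + 0.4 × 79000 = 38800 + 18400 + 31600 = 88800
Approach B = 0.125 × 15000 + 0.125 × 148000 + 0.125 × 10000 + 0.5 × 89000 + 0.125 × 103000 = 1875 + 18500 + 1250 + 44500 + 12875 = 79000

Approach A ($88,800)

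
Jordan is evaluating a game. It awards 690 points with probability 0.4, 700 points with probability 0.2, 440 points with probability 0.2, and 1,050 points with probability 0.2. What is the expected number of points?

EV = 0.4 × 690 + 0.2 × 700 + 0.2 × 440 + 0.2 × 1050 = 276 + 140 + 88 + 210 = 714

714 points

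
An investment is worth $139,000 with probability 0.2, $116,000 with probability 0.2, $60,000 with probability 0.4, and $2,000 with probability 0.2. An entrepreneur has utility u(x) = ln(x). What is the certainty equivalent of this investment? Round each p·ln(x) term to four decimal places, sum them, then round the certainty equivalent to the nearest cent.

$41,015.28

E[u] = 0.2·ln(139000) + 0.2·ln(116000) + 0.4·ln(60000) + 0.2·ln(2000) = 2.3684 + 2.3323 + 4.4008 + 1.5202 = 10.6217
CE = e^10.6217 ≈ 41015.28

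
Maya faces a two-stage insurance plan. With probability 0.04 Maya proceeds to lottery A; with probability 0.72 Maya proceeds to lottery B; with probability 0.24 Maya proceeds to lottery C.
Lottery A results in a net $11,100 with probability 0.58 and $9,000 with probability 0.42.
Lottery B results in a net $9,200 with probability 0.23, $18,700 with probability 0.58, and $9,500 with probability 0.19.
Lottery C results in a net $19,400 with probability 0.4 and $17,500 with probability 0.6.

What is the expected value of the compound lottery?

$15,423.36

EV(A) = 0.58 × 11100 + 0.42 × 9000 = 6438 + 3780 = 10218
EV(B) = 0.23 × 9200 + 0.58 × 18700 + 0.19 × 9500 = 2116 + 10846 + 1805 = 14767
EV(C) = 0.4 × 19400 + 0.6 × 17500 = 7760 + 10500 = 18260
Overall = 0.04 × 10218 + 0.72 × 14767 + 0.24 × 18260 = 408.72 + 10632.24 + 4382.4 = 15423.36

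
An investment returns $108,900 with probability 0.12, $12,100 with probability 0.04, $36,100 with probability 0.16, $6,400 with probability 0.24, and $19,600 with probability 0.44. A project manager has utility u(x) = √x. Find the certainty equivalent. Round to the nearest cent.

E[u] = 0.12·√108900 + 0.04·√12100 + 0.16·√36100 + 0.24·√6400 + 0.44·√19600 = 0.12·330 + 0.04·110 + 0.16·190 + 0.24·80 + 0.44·140 = 155.2
CE = (155.2)² = 24087.04

$24,087.04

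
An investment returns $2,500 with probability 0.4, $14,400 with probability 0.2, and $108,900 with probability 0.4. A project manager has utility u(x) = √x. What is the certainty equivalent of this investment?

E[u] = 0.4·√2500 + 0.2·√14400 + 0.4·√108900 = 0.4·50 + 0.2·120 + 0.4·330 = 176
CE = (176)² = 30976

$30,976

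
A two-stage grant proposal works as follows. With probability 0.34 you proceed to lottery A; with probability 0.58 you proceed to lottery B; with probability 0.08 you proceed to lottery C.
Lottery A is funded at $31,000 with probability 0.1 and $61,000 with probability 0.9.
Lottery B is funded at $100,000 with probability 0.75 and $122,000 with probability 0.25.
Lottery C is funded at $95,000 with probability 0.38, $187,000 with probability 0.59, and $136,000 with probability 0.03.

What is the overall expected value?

$92,950.80

EV(A) = 0.1 × 31000 + 0.9 × 61000 = 3100 + 54900 = 58000
EV(B) = 0.75 × 100000 + 0.25 × 122000 = 75000 + 30500 = 105500
EV(C) = 0.38 × 95000 + 0.59 × 187000 + 0.03 × 136000 = 36100 + 110330 + 4080 = 150510
Overall = 0.34 × 58000 + 0.58 × 105500 + 0.08 × 150510 = 19720 + 61190 + 12040.8 = 92950.8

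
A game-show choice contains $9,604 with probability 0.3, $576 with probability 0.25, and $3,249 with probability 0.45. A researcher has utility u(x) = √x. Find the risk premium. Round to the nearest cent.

E[u] = 0.3·√9604 + 0.25·√576 + 0.45·√3249 = 0.3·98 + 0.25·24 + 0.45·57 = 61.05
CE = (61.05)² = 3727.1025
Risk premium = EV − CE = 4487.25 − 3727.1025 = 760.1475

$760.15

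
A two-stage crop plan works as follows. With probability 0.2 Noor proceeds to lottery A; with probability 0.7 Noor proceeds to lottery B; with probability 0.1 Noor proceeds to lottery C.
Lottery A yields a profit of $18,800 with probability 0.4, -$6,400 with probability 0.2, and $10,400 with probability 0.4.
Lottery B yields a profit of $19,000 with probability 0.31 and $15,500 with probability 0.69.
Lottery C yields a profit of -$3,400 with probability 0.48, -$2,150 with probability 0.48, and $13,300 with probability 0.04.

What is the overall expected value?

$13,476.30

EV(A) = 0.4 × 18800 + 0.2 × (-6400) + 0.4 × 10400 = 7520 − 1280 + 4160 = 10400
EV(B) = 0.31 × 19000 + 0.69 × 15500 = 5890 + 10695 = 16585
EV(C) = 0.48 × (-3400) + 0.48 × (-2150) + 0.04 × 13300 = -1632 − 1032 + 532 = -2132
Overall = 0.2 × 10400 + 0.7 × 16585 + 0.1 × (-2132) = 2080 + 11609.5 − 213.2 = 13476.3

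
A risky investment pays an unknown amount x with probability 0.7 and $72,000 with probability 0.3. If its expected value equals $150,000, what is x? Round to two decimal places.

0.7·x + 0.3·72000 = 150000
0.7·x = 150000 − 21600 = 128400
x = 128400 / 0.7 = 183428.5714

x = $183,428.57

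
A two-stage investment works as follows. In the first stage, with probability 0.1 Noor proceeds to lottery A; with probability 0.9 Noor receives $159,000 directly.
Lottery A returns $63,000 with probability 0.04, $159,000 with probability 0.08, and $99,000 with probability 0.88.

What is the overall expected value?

$153,336

EV(A) = 0.04 × 63000 + 0.08 × 159000 + 0.88 × 99000 = 2520 + 12720 + 87120 = 102360
Branch B: 159000 (certain)
Overall = 0.1 × 102360 + 0.9 × 159000 = 10236 + 143100 = 153336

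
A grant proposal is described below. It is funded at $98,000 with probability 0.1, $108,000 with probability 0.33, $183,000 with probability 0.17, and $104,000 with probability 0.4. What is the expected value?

$118,150

EV = 0.1 × 98000 + 0.33 × 108000 + 0.17 × 183000 + 0.4 × 104000 = 9800 + 35640 + 31110 + 41600 = 118150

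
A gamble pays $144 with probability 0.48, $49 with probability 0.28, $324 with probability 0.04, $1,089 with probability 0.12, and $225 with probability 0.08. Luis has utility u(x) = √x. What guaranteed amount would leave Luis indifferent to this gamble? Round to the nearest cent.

E[u] = 0.48·√144 + 0.28·√49 + 0.04·√324 + 0.12·√1089 + 0.08·√225 = 0.48·12 + 0.28·7 + 0.04·18 + 0.12·33 + 0.08·15 = 13.6
CE = (13.6)² = 184.96

$184.96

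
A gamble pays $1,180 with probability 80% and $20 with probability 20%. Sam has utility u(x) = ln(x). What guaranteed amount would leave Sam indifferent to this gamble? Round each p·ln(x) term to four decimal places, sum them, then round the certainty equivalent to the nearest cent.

E[u] = 0.8·ln(1180) + 0.2·ln(20) = 5.6586 + 0.5991 = 6.2577
CE = e^6.2577 ≈ 522.02

$522.02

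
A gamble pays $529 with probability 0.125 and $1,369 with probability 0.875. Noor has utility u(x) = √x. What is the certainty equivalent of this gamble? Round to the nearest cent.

$1,242.56

E[u] = 0.125·√529 + 0.875·√1369 = 0.125·23 + 0.875·37 = 35.25
CE = (35.25)² = 1242.5625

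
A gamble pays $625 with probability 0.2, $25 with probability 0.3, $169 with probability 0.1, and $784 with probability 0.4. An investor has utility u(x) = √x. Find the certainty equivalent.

E[u] = 0.2·√625 + 0.3·√25 + 0.1·√169 + 0.4·√784 = 0.2·25 + 0.3·5 + 0.1·13 + 0.4·28 = 19
CE = (19)² = 361

$361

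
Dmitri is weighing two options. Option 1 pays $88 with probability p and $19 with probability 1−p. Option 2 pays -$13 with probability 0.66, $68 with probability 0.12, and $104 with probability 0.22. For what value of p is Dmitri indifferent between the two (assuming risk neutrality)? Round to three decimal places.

p = 0.050

EV(Option 2) = 0.66 × (-13) + 0.12 × 68 + 0.22 × 104 = -8.58 + 8.16 + 22.88 = 22.46
p·88 + (1−p)·19 = 22.46
69p + 19 = 22.46
p = (22.46 − 19) / 69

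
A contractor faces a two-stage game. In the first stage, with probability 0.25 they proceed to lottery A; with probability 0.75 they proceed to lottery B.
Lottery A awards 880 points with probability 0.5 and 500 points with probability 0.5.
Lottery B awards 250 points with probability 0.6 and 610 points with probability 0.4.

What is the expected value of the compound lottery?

EV(A) = 0.5 × 880 + 0.5 × 500 = 440 + 250 = 690
EV(B) = 0.6 × 250 + 0.4 × 610 = 150 + 244 = 394
Overall = 0.25 × 690 + 0.75 × 394 = 172.5 + 295.5 = 468

468 points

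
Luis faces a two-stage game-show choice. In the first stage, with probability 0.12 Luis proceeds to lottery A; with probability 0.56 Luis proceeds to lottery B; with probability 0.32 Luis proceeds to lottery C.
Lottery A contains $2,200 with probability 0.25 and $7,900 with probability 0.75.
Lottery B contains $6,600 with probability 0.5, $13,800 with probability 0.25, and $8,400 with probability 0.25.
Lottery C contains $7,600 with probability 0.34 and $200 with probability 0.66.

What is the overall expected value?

$6,602.12

EV(A) = 0.25 × 2200 + 0.75 × 7900 = 550 + 5925 = 6475
EV(B) = 0.5 × 6600 + 0.25 × 13800 + 0.25 × 8400 = 3300 + 3450 + 2100 = 8850
EV(C) = 0.34 × 7600 + 0.66 × 200 = 2584 + 132 = 2716
Overall = 0.12 × 6475 + 0.56 × 8850 + 0.32 × 2716 = 777 + 4956 + 869.12 = 6602.12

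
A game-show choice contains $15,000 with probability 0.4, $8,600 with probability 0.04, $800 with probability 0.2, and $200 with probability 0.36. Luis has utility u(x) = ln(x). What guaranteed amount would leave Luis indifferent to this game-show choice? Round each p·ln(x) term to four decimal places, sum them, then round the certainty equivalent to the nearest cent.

E[u] = 0.4·ln(15000) + 0.04·ln(8600) + 0.2·ln(800) + 0.36·ln(200) = 3.8463 + 0.3624 + 1.3369 + 1.9074 = 7.4530
CE = e^7.4530 ≈ 1725.03

$1,725.03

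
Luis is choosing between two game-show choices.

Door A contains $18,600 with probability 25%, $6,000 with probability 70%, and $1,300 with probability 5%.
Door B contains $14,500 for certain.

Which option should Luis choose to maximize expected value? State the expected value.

Door A = 0.25 × 18600 + 0.7 × 6000 + 0.05 × 1300 = 4650 + 4200 + 65 = 8915
Door B: 14500 (certain)

Door B ($14,500)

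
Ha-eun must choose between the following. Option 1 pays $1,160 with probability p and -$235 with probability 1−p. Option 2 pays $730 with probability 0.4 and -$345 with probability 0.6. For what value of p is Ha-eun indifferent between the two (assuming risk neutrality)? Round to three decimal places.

p = 0.229

EV(Option 2) = 0.4 × 730 + 0.6 × (-345) = 292 − 207 = 85
p·1160 + (1−p)·(-235) = 85
1395p − 235 = 85
p = (85 + 235) / 1395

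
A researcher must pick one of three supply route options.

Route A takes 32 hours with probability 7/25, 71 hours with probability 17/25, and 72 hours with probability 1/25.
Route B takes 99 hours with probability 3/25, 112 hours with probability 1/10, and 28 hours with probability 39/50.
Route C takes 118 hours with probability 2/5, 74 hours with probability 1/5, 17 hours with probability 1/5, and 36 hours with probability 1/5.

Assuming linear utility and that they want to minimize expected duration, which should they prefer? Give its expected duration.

Route A = 7/25 × 32 + 17/25 × 71 + 1/25 × 72 = 8.96 + 48.28 + 2.88 = 60.12
Route B = 3/25 × 99 + 1/10 × 112 + 39/50 × 28 = 11.88 + 11.2 + 21.84 = 44.92
Route C = 2/5 × 118 + 1/5 × 74 + 1/5 × 17 + 1/5 × 36 = 47.2 + 14.8 + 3.4 + 7.2 = 72.6

Route B (44.92 hours)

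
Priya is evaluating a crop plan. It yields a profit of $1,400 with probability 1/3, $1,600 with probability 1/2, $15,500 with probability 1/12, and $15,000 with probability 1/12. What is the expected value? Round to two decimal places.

EV = 1/3 × 1400 + 1/2 × 1600 + 1/12 × 15500 + 1/12 × 15000 = 466.6667 + 800 + 1291.6667 + 1250 = 3808.3333

$3,808.33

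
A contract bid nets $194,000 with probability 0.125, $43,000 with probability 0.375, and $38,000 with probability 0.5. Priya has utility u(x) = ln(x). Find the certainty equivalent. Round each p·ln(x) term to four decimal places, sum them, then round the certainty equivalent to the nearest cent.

E[u] = 0.125·ln(194000) + 0.375·ln(43000) + 0.5·ln(38000) = 1.5220 + 4.0009 + 5.2727 = 10.7956
CE = e^10.7956 ≈ 48805.58

$48,805.58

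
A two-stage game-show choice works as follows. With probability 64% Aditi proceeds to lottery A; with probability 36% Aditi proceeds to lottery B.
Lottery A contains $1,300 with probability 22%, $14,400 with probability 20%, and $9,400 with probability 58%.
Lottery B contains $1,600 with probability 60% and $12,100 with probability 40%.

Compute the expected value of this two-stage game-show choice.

$7,603.52

EV(A) = 0.22 × 1300 + 0.2 × 14400 + 0.58 × 9400 = 286 + 2880 + 5452 = 8618
EV(B) = 0.6 × 1600 + 0.4 × 12100 = 960 + 4840 = 5800
Overall = 0.64 × 8618 + 0.36 × 5800 = 5515.52 + 2088 = 7603.52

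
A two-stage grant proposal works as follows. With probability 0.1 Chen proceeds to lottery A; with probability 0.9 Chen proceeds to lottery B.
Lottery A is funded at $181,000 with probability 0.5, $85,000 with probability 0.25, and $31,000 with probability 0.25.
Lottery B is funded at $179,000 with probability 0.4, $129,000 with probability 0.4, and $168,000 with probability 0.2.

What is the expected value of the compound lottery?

EV(A) = 0.5 × 181000 + 0.25 × 85000 + 0.25 × 31000 = 90500 + 21250 + 7750 = 119500
EV(B) = 0.4 × 179000 + 0.4 × 129000 + 0.2 × 168000 = 71600 + 51600 + 33600 = 156800
Overall = 0.1 × 119500 + 0.9 × 156800 = 11950 + 141120 = 153070

$153,070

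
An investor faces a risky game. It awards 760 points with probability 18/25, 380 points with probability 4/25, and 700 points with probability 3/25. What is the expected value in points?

692 points

EV = 18/25 × 760 + 4/25 × 380 + 3/25 × 700 = 547.2 + 60.8 + 84 = 692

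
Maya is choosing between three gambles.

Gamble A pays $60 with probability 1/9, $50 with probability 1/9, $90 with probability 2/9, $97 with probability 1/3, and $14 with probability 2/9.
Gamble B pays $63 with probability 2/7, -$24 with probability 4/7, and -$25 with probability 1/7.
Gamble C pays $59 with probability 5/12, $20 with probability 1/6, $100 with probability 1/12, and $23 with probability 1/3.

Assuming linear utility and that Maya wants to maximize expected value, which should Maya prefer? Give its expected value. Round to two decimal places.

Gamble A ($67.67)

Gamble A = 1/9 × 60 + 1/9 × 50 + 2/9 × 90 + 1/3 × 97 + 2/9 × 14 = 6.6667 + 5.5556 + 20 + 32.3333 + 3.1111 = 67.6667
Gamble B = 2/7 × 63 + 4/7 × (-24) + 1/7 × (-25) = 18 − 13.7143 − 3.5714 = 0.7143
Gamble C = 5/12 × 59 + 1/6 × 20 + 1/12 × 100 + 1/3 × 23 = 24.5833 + 3.3333 + 8.3333 + 7.6667 = 43.9167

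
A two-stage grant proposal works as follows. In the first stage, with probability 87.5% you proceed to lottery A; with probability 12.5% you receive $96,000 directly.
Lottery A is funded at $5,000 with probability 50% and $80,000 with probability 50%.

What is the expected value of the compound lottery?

EV(A) = 0.5 × 5000 + 0.5 × 80000 = 2500 + 40000 = 42500
Branch B: 96000 (certain)
Overall = 0.875 × 42500 + 0.125 × 96000 = 37187.5 + 12000 = 49187.5

$49,187.50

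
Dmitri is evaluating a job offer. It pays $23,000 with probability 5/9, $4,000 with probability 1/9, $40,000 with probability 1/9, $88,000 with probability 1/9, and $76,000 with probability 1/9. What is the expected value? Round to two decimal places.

EV = 5/9 × 23000 + 1/9 × 4000 + 1/9 × 40000 + 1/9 × 88000 + 1/9 × 76000 = 12777.7778 + 444.4444 + 4444.4444 + 9777.7778 + 8444.4444 = 35888.8889

$35,888.89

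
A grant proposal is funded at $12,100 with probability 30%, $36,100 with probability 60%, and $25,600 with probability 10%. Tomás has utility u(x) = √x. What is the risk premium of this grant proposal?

E[u] = 0.3·√12100 + 0.6·√36100 + 0.1·√25600 = 0.3·110 + 0.6·190 + 0.1·160 = 163
CE = (163)² = 26569
Risk premium = EV − CE = 27850 − 26569 = 1281

$1,281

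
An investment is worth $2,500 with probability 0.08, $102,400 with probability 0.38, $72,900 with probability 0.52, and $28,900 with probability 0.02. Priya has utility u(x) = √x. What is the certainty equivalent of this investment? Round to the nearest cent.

$72,576.36

E[u] = 0.08·√2500 + 0.38·√102400 + 0.52·√72900 + 0.02·√28900 = 0.08·50 + 0.38·320 + 0.52·270 + 0.02·170 = 269.4
CE = (269.4)² = 72576.36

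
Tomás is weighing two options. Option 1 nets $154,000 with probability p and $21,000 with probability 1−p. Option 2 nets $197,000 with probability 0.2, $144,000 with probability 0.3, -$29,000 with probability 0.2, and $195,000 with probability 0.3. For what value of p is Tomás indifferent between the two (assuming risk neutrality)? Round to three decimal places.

p = 0.859

EV(Option 2) = 0.2 × 197000 + 0.3 × 144000 + 0.2 × (-29000) + 0.3 × 195000 = 39400 + 43200 − 5800 + 58500 = 135300
p·154000 + (1−p)·21000 = 135300
133000p + 21000 = 135300
p = (135300 − 21000) / 133000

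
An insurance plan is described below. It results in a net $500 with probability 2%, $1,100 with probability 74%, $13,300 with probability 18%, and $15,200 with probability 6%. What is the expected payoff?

$4,130

EV = 0.02 × 500 + 0.74 × 1100 + 0.18 × 13300 + 0.06 × 15200 = 10 + 814 + 2394 + 912 = 4130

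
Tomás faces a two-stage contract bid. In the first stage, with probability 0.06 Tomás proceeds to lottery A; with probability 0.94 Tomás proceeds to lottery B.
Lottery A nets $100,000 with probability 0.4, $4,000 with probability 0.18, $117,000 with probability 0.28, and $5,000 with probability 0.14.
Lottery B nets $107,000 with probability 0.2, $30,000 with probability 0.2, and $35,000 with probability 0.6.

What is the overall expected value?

$49,946.80

EV(A) = 0.4 × 100000 + 0.18 × 4000 + 0.28 × 117000 + 0.14 × 5000 = 40000 + 720 + 32760 + 700 = 74180
EV(B) = 0.2 × 107000 + 0.2 × 30000 + 0.6 × 35000 = 21400 + 6000 + 21000 = 48400
Overall = 0.06 × 74180 + 0.94 × 48400 = 4450.8 + 45496 = 49946.8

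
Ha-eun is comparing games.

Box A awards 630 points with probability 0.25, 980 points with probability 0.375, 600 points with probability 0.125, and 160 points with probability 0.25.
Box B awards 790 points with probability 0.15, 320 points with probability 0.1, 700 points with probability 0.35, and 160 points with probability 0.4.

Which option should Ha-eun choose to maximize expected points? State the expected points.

Box A = 0.25 × 630 + 0.375 × 980 + 0.125 × 600 + 0.25 × 160 = 157.5 + 367.5 + 75 + 40 = 640
Box B = 0.15 × 790 + 0.1 × 320 + 0.35 × 700 + 0.4 × 160 = 118.5 + 32 + 245 + 64 = 459.5

Box A (640 points)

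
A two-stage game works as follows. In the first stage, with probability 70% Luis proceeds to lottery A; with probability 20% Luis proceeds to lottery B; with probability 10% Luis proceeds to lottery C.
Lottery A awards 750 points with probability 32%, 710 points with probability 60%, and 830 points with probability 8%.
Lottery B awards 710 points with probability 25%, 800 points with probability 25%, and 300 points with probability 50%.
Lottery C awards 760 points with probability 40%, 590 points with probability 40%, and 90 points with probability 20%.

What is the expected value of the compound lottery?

EV(A) = 0.32 × 750 + 0.6 × 710 + 0.08 × 830 = 240 + 426 + 66.4 = 732.4
EV(B) = 0.25 × 710 + 0.25 × 800 + 0.5 × 300 = 177.5 + 200 + 150 = 527.5
EV(C) = 0.4 × 760 + 0.4 × 590 + 0.2 × 90 = 304 + 236 + 18 = 558
Overall = 0.7 × 732.4 + 0.2 × 527.5 + 0.1 × 558 = 512.68 + 105.5 + 55.8 = 673.98

673.98 points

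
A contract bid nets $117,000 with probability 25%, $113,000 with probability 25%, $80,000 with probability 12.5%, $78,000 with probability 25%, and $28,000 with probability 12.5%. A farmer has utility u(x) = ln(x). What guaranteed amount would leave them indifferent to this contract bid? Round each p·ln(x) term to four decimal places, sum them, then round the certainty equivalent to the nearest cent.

$83,583.38

E[u] = 0.25·ln(117000) + 0.25·ln(113000) + 0.125·ln(80000) + 0.25·ln(78000) + 0.125·ln(28000) = 2.9175 + 2.9088 + 1.4112 + 2.8161 + 1.2800 = 11.3336
CE = e^11.3336 ≈ 83583.38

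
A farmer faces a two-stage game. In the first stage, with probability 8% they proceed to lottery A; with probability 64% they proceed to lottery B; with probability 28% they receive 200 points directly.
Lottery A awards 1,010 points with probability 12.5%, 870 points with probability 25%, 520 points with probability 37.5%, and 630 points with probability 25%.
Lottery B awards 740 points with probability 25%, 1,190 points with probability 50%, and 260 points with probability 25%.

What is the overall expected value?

EV(A) = 0.125 × 1010 + 0.25 × 870 + 0.375 × 520 + 0.25 × 630 = 126.25 + 217.5 + 195 + 157.5 = 696.25
EV(B) = 0.25 × 740 + 0.5 × 1190 + 0.25 × 260 = 185 + 595 + 65 = 845
Branch C: 200 (certain)
Overall = 0.08 × 696.25 + 0.64 × 845 + 0.28 × 200 = 55.7 + 540.8 + 56 = 652.5

652.5 points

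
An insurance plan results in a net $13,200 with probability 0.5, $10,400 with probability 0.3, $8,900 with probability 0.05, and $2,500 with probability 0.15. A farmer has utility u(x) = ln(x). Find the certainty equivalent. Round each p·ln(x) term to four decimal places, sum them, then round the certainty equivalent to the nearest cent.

$9,388.12

E[u] = 0.5·ln(13200) + 0.3·ln(10400) + 0.05·ln(8900) + 0.15·ln(2500) = 4.7440 + 2.7749 + 0.4547 + 1.1736 = 9.1472
CE = e^9.1472 ≈ 9388.12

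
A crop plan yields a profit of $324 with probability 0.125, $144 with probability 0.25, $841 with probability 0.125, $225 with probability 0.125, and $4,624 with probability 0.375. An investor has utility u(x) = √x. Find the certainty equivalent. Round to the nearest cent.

$1,314.06

E[u] = 0.125·√324 + 0.25·√144 + 0.125·√841 + 0.125·√225 + 0.375·√4624 = 0.125·18 + 0.25·12 + 0.125·29 + 0.125·15 + 0.375·68 = 36.25
CE = (36.25)² = 1314.0625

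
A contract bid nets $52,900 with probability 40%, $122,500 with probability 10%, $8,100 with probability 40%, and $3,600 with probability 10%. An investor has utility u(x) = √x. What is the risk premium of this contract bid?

E[u] = 0.4·√52900 + 0.1·√122500 + 0.4·√8100 + 0.1·√3600 = 0.4·230 + 0.1·350 + 0.4·90 + 0.1·60 = 169
CE = (169)² = 28561
Risk premium = EV − CE = 37010 − 28561 = 8449

$8,449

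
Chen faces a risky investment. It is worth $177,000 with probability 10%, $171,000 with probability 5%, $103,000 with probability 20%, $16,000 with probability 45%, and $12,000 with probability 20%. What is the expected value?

$56,450

EV = 0.1 × 177000 + 0.05 × 171000 + 0.2 × 103000 + 0.45 × 16000 + 0.2 × 12000 = 17700 + 8550 + 20600 + 7200 + 2400 = 56450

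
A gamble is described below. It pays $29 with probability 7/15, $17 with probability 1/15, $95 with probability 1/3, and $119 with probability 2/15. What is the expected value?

$62.20

EV = 7/15 × 29 + 1/15 × 17 + 1/3 × 95 + 2/15 × 119 = 13.5333 + 1.1333 + 31.6667 + 15.8667 = 62.2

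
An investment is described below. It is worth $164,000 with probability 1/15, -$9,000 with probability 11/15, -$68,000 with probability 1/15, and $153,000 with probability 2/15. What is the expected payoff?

$20,200

EV = 1/15 × 164000 + 11/15 × (-9000) + 1/15 × (-68000) + 2/15 × 153000 = 10933.3333 − 6600 − 4533.3333 + 20400 = 20200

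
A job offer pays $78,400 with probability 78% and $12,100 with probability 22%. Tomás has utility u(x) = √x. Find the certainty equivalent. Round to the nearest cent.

$58,854.76

E[u] = 0.78·√78400 + 0.22·√12100 = 0.78·280 + 0.22·110 = 242.6
CE = (242.6)² = 58854.76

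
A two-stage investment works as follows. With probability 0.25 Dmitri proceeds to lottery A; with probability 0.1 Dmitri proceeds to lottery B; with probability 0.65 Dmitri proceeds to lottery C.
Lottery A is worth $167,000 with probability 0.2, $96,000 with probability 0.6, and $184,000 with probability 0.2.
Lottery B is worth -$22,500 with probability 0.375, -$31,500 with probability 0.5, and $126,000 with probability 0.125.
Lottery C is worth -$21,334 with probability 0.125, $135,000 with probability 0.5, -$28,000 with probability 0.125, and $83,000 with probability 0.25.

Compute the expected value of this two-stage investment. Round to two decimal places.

$84,460.36

EV(A) = 0.2 × 167000 + 0.6 × 96000 + 0.2 × 184000 = 33400 + 57600 + 36800 = 127800
EV(B) = 0.375 × (-22500) + 0.5 × (-31500) + 0.125 × 126000 = -8437.5 − 15750 + 15750 = -8437.5
EV(C) = 0.125 × (-21334) + 0.5 × 135000 + 0.125 × (-28000) + 0.25 × 83000 = -2666.75 + 67500 − 3500 + 20750 = 82083.25
Overall = 0.25 × 127800 + 0.1 × (-8437.5) + 0.65 × 82083.25 = 31950 − 843.75 + 53354.1125 = 84460.3625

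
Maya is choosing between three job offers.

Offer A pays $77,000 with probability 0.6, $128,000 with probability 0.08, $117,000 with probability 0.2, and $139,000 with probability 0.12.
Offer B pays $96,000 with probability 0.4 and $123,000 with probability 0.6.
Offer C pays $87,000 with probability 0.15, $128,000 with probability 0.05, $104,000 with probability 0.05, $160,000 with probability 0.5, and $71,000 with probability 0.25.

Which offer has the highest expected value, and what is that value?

Offer C ($122,400)

Offer A = 0.6 × 77000 + 0.08 × 128000 + 0.2 × 117000 + 0.12 × 139000 = 46200 + 10240 + 23400 + 16680 = 96520
Offer B = 0.4 × 96000 + 0.6 × 123000 = 38400 + 73800 = 112200
Offer C = 0.15 × 87000 + 0.05 × 128000 + 0.05 × 104000 + 0.5 × 160000 + 0.25 × 71000 = 13050 + 6400 + 5200 + 80000 + 17750 = 122400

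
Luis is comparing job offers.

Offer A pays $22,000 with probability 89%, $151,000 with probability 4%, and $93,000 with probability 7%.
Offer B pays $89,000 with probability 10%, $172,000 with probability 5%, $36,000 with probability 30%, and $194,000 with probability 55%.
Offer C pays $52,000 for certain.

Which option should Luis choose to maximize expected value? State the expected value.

Offer A = 0.89 × 22000 + 0.04 × 151000 + 0.07 × 93000 = 19580 + 6040 + 6510 = 32130
Offer B = 0.1 × 89000 + 0.05 × 172000 + 0.3 × 36000 + 0.55 × 194000 = 8900 + 8600 + 10800 + 106700 = 135000
Offer C: 52000 (certain)

Offer B ($135,000)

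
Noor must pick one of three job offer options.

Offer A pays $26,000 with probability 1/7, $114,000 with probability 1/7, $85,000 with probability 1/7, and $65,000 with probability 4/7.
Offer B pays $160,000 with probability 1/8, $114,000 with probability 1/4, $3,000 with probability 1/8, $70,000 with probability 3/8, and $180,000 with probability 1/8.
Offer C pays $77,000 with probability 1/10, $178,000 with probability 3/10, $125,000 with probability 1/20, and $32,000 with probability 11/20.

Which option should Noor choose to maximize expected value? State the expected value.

Offer B ($97,625)

Offer A = 1/7 × 26000 + 1/7 × 114000 + 1/7 × 85000 + 4/7 × 65000 = 3714.2857 + 16285.7143 + 12142.8571 + 37142.8571 = 69285.7143
Offer B = 1/8 × 160000 + 1/4 × 114000 + 1/8 × 3000 + 3/8 × 70000 + 1/8 × 180000 = 20000 + 28500 + 375 + 26250 + 22500 = 97625
Offer C = 1/10 × 77000 + 3/10 × 178000 + 1/20 × 125000 + 11/20 × 32000 = 7700 + 53400 + 6250 + 17600 = 84950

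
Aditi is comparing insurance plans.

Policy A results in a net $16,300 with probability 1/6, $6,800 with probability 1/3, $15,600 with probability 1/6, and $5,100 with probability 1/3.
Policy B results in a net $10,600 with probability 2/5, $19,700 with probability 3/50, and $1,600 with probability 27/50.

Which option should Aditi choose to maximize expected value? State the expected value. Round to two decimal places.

Policy A = 1/6 × 16300 + 1/3 × 6800 + 1/6 × 15600 + 1/3 × 5100 = 2716.6667 + 2266.6667 + 2600 + 1700 = 9283.3333
Policy B = 2/5 × 10600 + 3/50 × 19700 + 27/50 × 1600 = 4240 + 1182 + 864 = 6286

Policy A ($9,283.33)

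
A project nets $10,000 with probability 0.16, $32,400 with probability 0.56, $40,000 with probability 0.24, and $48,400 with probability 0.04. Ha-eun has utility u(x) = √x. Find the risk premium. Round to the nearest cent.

E[u] = 0.16·√10000 + 0.56·√32400 + 0.24·√40000 + 0.04·√48400 = 0.16·100 + 0.56·180 + 0.24·200 + 0.04·220 = 173.6
CE = (173.6)² = 30136.96
Risk premium = EV − CE = 31280 − 30136.96 = 1143.04

$1,143.04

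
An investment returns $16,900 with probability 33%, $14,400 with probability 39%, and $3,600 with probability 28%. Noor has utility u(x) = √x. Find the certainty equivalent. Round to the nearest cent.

$11,342.25

E[u] = 0.33·√16900 + 0.39·√14400 + 0.28·√3600 = 0.33·130 + 0.39·120 + 0.28·60 = 106.5
CE = (106.5)² = 11342.25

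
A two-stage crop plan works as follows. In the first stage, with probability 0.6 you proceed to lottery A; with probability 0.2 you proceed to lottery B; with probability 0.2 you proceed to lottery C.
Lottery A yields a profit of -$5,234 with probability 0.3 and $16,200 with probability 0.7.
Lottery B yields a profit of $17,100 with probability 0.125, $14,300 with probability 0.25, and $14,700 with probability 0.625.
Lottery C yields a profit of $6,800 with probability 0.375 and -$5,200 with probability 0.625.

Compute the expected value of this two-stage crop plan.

EV(A) = 0.3 × (-5234) + 0.7 × 16200 = -1570.2 + 11340 = 9769.8
EV(B) = 0.125 × 17100 + 0.25 × 14300 + 0.625 × 14700 = 2137.5 + 3575 + 9187.5 = 14900
EV(C) = 0.375 × 6800 + 0.625 × (-5200) = 2550 − 3250 = -700
Overall = 0.6 × 9769.8 + 0.2 × 14900 + 0.2 × (-700) = 5861.88 + 2980 − 140 = 8701.88

$8,701.88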